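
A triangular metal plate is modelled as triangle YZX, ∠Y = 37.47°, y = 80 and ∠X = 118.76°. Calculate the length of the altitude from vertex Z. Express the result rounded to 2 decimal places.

The third angle is ∠Z = 180° − ∠X − ∠Y = 23.77°.
Law of sines: z = y·sin Z/sin Y ≈ 53.005.
Law of sines: x = y·sin X/sin Y ≈ 115.28.
Area = ½·y·z·sin X ≈ 1858.7.
The altitude from Z has length 2·area/z ≈ 70.131.

70.13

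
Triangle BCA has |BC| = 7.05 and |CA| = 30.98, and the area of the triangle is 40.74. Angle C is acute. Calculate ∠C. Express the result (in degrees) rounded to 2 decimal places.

∠C ≈ 21.90°

From area = ½·|BC|·|CA|·sin C, we get sin C = 2·area/(|BC|·|CA|) ≈ 0.37306.
Taking the acute solution, ∠C ≈ 21.90°.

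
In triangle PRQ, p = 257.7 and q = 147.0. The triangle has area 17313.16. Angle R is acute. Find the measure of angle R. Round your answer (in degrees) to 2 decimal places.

From area = ½·q·p·sin R, we get sin R = 2·area/(q·p) ≈ 0.91406.
Taking the acute solution, ∠R ≈ 66.07°.

66.07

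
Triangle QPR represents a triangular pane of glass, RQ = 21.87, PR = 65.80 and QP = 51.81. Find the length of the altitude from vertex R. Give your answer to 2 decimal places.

Semiperimeter s = (65.8 + 21.87 + 51.81)/2 = 69.74.
Heron's formula: area = √(69.74·3.94·47.87·17.93) ≈ 485.64.
The altitude from R has length 2·area/QP ≈ 18.747.

18.75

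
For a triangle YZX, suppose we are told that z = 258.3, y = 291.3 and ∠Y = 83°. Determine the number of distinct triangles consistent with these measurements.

z·sin Y = 258.3·sin(83°) ≈ 256.4.
Since y ≥ z, exactly one triangle exists.

1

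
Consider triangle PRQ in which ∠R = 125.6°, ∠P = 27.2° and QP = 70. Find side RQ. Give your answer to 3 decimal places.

The third angle is ∠Q = 180° − ∠P − ∠R = 27.20°.
Law of sines: RQ = QP·sin P/sin R ≈ 39.352.

39.352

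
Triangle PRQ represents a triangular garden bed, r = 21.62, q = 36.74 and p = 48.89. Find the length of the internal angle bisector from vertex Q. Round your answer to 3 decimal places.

By the law of cosines, cos Q = (p² + r² − q²) / (2·p·r) ≈ 0.71326, so ∠Q ≈ 0.777 rad.
The bisector from Q has length 2·p·r·cos(∠Q/2)/(p+r) ≈ 27.749.

t_Q ≈ 27.749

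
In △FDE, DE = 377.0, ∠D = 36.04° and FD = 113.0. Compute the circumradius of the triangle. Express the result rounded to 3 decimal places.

249.225

By the law of cosines, EF² = FD² + DE² − 2·FD·DE·cos D = 86003, so EF ≈ 293.26.
Area = ½·FD·DE·sin D ≈ 12532.
Circumradius = EF/(2 sin D) ≈ 249.22.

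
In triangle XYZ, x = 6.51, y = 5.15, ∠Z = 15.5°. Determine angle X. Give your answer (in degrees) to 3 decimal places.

122.848

By the law of cosines, z² = x² + y² − 2·x·y·cos Z = 4.2883, so z ≈ 2.0708.
Law of cosines again: cos X = (y² + z² − x²)/(2·y·z) ≈ -0.54241, so ∠X ≈ 122.85°.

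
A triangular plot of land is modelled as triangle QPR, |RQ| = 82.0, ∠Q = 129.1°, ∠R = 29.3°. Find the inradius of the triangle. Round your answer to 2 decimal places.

The third angle is ∠P = 180° − ∠R − ∠Q = 21.60°.
Law of sines: |PR| = |RQ|·sin Q/sin P ≈ 172.86.
Law of sines: |QP| = |RQ|·sin R/sin P ≈ 109.01.
Area = ½·|RQ|·|PR|·sin R ≈ 3468.5.
Semiperimeter s = (172.86+82+109.01)/2 = 181.94.
Inradius = area/s = 3468.5/181.94 ≈ 19.064.

19.06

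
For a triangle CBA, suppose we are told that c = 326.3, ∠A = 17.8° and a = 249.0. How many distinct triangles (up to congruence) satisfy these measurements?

c·sin A = 326.3·sin(17.8°) ≈ 99.75.
Since c sin A < a < c (99.75 < 249.0 < 326.3), two triangles exist.

2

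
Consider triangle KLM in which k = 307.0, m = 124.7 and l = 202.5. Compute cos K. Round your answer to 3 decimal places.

cos K ≈ -0.746

By the law of cosines, cos K = (l² + m² − k²) / (2·l·m) ≈ -0.74634, so ∠K ≈ 138.27°.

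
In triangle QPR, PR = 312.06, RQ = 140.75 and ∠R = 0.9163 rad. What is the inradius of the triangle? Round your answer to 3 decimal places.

49.411

By the law of cosines, QP² = PR² + RQ² − 2·PR·RQ·cos R = 63716, so QP ≈ 252.42.
Area = ½·PR·RQ·sin R ≈ 17423.
Semiperimeter s = (312.06+140.75+252.42)/2 = 352.61.
Inradius = area/s = 17423/352.61 ≈ 49.411.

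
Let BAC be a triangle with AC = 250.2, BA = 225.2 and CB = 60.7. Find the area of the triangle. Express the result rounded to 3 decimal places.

Semiperimeter s = (250.2 + 60.7 + 225.2)/2 = 268.05.
Heron's formula: area = √(268.05·17.85·207.35·42.85) ≈ 6520.1.

area ≈ 6520.103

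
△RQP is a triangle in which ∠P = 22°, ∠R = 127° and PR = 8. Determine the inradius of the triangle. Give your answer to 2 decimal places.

The third angle is ∠Q = 180° − ∠P − ∠R = 31.00°.
Law of sines: QP = PR·sin R/sin Q ≈ 12.405.
Law of sines: RQ = PR·sin P/sin Q ≈ 5.8187.
Area = ½·PR·QP·sin P ≈ 18.588.
Semiperimeter s = (12.405+8+5.8187)/2 = 13.112.
Inradius = area/s = 18.588/13.112 ≈ 1.4177.

1.42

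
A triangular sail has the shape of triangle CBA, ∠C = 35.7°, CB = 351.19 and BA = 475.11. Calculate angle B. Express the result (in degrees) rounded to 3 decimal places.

Law of sines: sin A = CB·sin C/BA ≈ 0.43134.
Since BA ≥ CB, only the acute value applies: ∠A ≈ 25.55°.
Then ∠B = 180° − ∠C − ∠A ≈ 118.75°.

118.747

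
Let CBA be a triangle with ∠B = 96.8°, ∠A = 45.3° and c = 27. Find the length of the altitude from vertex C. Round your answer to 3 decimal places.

31.022

The third angle is ∠C = 180° − ∠B − ∠A = 37.90°.
Law of sines: b = c·sin B/sin C ≈ 43.644.
Law of sines: a = c·sin A/sin C ≈ 31.242.
Area = ½·c·b·sin A ≈ 418.8.
The altitude from C has length 2·area/c ≈ 31.022.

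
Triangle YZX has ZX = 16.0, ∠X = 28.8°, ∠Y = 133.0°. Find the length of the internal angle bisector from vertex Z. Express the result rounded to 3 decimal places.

12.548

The third angle is ∠Z = 180° − ∠X − ∠Y = 18.20°.
Law of sines: XY = ZX·sin Z/sin Y ≈ 6.833.
Law of sines: YZ = ZX·sin X/sin Y ≈ 10.539.
The bisector from Z has length 2·YZ·ZX·cos(∠Z/2)/(YZ+ZX) ≈ 12.548.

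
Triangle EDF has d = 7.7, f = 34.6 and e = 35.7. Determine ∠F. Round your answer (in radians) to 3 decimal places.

By the law of cosines, cos F = (e² + d² − f²) / (2·e·d) ≈ 0.24850, so ∠F ≈ 1.3197 rad.

1.320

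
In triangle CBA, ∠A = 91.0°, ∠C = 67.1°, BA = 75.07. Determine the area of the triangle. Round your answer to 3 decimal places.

1140.734

The third angle is ∠B = 180° − ∠A − ∠C = 21.90°.
Law of sines: AC = BA·sin B/sin C ≈ 30.396.
Law of sines: CB = BA·sin A/sin C ≈ 81.48.
Area = ½·BA·AC·sin A ≈ 1140.7.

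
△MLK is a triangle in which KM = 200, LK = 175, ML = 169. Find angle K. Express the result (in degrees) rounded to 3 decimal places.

53.065

By the law of cosines, cos K = (LK² + KM² − ML²) / (2·LK·KM) ≈ 0.60091, so ∠K ≈ 53.06°.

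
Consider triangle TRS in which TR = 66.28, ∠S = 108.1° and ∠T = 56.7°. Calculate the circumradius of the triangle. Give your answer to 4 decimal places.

The third angle is ∠R = 180° − ∠S − ∠T = 15.20°.
Law of sines: RS = TR·sin T/sin S ≈ 58.281.
Law of sines: ST = TR·sin R/sin S ≈ 18.283.
Circumradius = TR/(2 sin S) ≈ 34.865.

34.8653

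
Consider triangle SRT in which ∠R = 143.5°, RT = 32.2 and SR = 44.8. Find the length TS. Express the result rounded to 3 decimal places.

By the law of cosines, TS² = SR² + RT² − 2·SR·RT·cos R = 5363.1, so TS ≈ 73.233.

73.233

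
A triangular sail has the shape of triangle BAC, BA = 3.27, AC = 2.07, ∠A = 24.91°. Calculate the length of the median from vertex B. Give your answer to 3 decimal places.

m_B ≈ 2.372

By the law of cosines, CB² = BA² + AC² − 2·BA·AC·cos A = 2.6994, so CB ≈ 1.643.
Median from B: ½√(2·CB² + 2·BA² − AC²) ≈ 2.3717.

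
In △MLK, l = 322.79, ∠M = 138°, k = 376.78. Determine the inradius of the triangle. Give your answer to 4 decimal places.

By the law of cosines, m² = l² + k² − 2·l·k·cos M = 4.2692e+05, so m ≈ 653.39.
Area = ½·l·k·sin M ≈ 40690.
Semiperimeter s = (653.39+322.79+376.78)/2 = 676.48.
Inradius = area/s = 40690/676.48 ≈ 60.15.

r ≈ 60.1497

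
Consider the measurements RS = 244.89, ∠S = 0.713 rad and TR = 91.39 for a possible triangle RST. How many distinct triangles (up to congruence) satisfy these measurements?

0

RS·sin S = 244.89·sin(0.713 rad) ≈ 160.2.
Since TR = 91.39 < 160.2 = RS sin S, no triangle exists.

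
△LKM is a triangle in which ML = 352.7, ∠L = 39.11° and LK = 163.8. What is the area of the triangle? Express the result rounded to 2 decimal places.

Area = ½·ML·LK·sin L ≈ 18222.

18221.70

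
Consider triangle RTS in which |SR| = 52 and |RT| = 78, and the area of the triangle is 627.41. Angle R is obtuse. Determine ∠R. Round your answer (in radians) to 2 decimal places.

From area = ½·|SR|·|RT|·sin R, we get sin R = 2·area/(|SR|·|RT|) ≈ 0.30937.
Taking the obtuse solution, ∠R ≈ 2.827 rad.

∠R ≈ 2.83 rad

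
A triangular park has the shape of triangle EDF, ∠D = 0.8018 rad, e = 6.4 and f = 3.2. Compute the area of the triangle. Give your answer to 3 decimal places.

Area = ½·f·e·sin D ≈ 7.3586.

7.359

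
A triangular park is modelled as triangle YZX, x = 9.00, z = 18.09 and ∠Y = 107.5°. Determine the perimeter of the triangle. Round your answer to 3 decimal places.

By the law of cosines, y² = z² + x² − 2·z·x·cos Y = 506.16, so y ≈ 22.498.
Semiperimeter s = (22.498+18.09+9)/2 = 24.794.
Perimeter = 22.498 + 18.09 + 9 = 49.588.

perimeter ≈ 49.588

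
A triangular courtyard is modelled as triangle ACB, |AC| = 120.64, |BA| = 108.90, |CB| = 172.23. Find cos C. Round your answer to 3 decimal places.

cos C ≈ 0.779

By the law of cosines, cos C = (|AC|² + |CB|² − |BA|²) / (2·|AC|·|CB|) ≈ 0.77867, so ∠C ≈ 38.86°.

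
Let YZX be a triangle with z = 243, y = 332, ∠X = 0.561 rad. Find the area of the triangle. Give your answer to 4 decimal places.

Area = ½·y·z·sin X ≈ 21461.

area ≈ 21461.1547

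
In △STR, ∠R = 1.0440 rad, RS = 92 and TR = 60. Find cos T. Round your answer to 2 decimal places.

By the law of cosines, ST² = TR² + RS² − 2·TR·RS·cos R = 6513.5, so ST ≈ 80.706.
Law of cosines again: cos T = (ST² + TR² − RS²)/(2·ST·TR) ≈ 0.17032, so ∠T ≈ 1.3996 rad.

cos T ≈ 0.17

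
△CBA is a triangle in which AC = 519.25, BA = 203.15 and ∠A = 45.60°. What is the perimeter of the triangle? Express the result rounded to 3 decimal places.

By the law of cosines, CB² = BA² + AC² − 2·BA·AC·cos A = 1.6328e+05, so CB ≈ 404.08.
Semiperimeter s = (203.15+519.25+404.08)/2 = 563.24.
Perimeter = 203.15 + 519.25 + 404.08 = 1126.5.

1126.481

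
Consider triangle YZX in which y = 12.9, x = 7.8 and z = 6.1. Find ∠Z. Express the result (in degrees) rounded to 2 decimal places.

∠Z ≈ 19.21°

By the law of cosines, cos Z = (x² + y² − z²) / (2·x·y) ≈ 0.94435, so ∠Z ≈ 19.21°.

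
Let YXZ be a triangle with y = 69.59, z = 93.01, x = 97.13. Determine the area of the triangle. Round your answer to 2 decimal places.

Semiperimeter s = (69.59 + 97.13 + 93.01)/2 = 129.87.
Heron's formula: area = √(129.87·60.275·32.735·36.855) ≈ 3073.

area ≈ 3073.05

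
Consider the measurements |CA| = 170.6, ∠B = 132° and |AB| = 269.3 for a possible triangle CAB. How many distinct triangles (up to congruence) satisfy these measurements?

0

|AB|·sin B = 269.3·sin(132°) ≈ 200.1.
Since ∠B is not acute, a triangle exists only if |CA| > |AB|; here |CA| ≤ |AB|, so there is no triangle.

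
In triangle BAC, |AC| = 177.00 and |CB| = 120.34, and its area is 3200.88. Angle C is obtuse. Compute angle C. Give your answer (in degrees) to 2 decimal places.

From area = ½·|AC|·|CB|·sin C, we get sin C = 2·area/(|AC|·|CB|) ≈ 0.30055.
Taking the obtuse solution, ∠C ≈ 162.51°.

∠C ≈ 162.51°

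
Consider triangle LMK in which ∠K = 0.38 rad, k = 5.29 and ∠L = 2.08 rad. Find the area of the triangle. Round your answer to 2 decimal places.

The third angle is ∠M = π − ∠K − ∠L = 0.682 rad.
Law of sines: l = k·sin L/sin K ≈ 12.452.
Law of sines: m = k·sin M/sin K ≈ 8.9854.
Area = ½·k·l·sin M ≈ 20.751.

area ≈ 20.75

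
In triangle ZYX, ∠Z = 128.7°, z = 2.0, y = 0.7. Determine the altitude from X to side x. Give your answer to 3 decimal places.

Law of sines: sin Y = y·sin Z/z ≈ 0.27315.
Since z ≥ y, only the acute value applies: ∠Y ≈ 15.85°.
Then ∠X = 180° − ∠Z − ∠Y ≈ 35.45°.
Law of sines gives x = z·sin X/sin Z ≈ 1.4863.
Area = ½·z·y·sin X ≈ 0.40598.
The altitude from X has length 2·area/x ≈ 0.5463.

0.546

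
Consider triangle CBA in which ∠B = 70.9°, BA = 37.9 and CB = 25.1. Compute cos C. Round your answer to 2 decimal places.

cos C ≈ 0.33

By the law of cosines, AC² = CB² + BA² − 2·CB·BA·cos B = 1443.9, so AC ≈ 37.998.
Law of cosines again: cos C = (AC² + CB² − BA²)/(2·AC·CB) ≈ 0.33419, so ∠C ≈ 70.48°.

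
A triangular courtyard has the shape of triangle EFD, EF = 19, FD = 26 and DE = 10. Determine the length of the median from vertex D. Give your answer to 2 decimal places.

17.26

Median from D: ½√(2·FD² + 2·DE² − EF²) ≈ 17.255.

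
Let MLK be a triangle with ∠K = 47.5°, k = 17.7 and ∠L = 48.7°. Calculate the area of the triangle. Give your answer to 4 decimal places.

The third angle is ∠M = 180° − ∠L − ∠K = 83.80°.
Law of sines: m = k·sin M/sin K ≈ 23.867.
Law of sines: l = k·sin L/sin K ≈ 18.036.
Area = ½·k·m·sin L ≈ 158.68.

area ≈ 158.6831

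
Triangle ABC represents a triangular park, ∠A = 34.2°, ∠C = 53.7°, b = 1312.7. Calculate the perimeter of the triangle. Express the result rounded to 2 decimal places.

The third angle is ∠B = 180° − ∠C − ∠A = 92.10°.
Law of sines: a = b·sin A/sin B ≈ 738.34.
Law of sines: c = b·sin C/sin B ≈ 1058.7.
Semiperimeter s = (738.34+1312.7+1058.7)/2 = 1554.8.
Perimeter = 738.34 + 1312.7 + 1058.7 = 3109.7.

perimeter ≈ 3109.70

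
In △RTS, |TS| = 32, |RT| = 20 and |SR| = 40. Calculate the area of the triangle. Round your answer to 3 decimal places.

Semiperimeter s = (32 + 40 + 20)/2 = 46.
Heron's formula: area = √(46·14·6·26) ≈ 316.96.

316.961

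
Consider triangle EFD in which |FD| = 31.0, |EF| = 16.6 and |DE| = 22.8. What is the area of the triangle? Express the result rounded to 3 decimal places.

area ≈ 184.656

Semiperimeter s = (31 + 22.8 + 16.6)/2 = 35.2.
Heron's formula: area = √(35.2·4.2·12.4·18.6) ≈ 184.66.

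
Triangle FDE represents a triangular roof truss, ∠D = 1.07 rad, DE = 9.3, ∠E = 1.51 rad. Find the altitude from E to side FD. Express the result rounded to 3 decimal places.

h_E ≈ 8.158

The third angle is ∠F = π − ∠D − ∠E = 0.562 rad.
Law of sines: EF = DE·sin D/sin F ≈ 15.319.
Law of sines: FD = DE·sin E/sin F ≈ 17.431.
Area = ½·DE·EF·sin E ≈ 71.102.
The altitude from E has length 2·area/FD ≈ 8.158.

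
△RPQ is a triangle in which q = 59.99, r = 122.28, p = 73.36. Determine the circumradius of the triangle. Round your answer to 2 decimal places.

83.23

By the law of cosines, cos R = (p² + q² − r²) / (2·p·q) ≈ -0.67849, so ∠R ≈ 132.73°.
Circumradius = r/(2 sin R) ≈ 83.228.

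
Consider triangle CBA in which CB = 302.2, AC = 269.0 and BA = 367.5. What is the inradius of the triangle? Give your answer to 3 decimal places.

Semiperimeter s = (367.5 + 269 + 302.2)/2 = 469.35.
Heron's formula: area = √(469.35·101.85·200.35·167.15) ≈ 40011.
Inradius = area/s = 40011/469.35 ≈ 85.247.

r ≈ 85.247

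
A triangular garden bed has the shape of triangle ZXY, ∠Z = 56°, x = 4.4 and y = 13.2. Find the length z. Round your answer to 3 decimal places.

By the law of cosines, z² = x² + y² − 2·x·y·cos Z = 128.64, so z ≈ 11.342.

11.342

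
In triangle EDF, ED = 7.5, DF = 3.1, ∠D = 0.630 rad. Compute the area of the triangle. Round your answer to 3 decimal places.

Area = ½·ED·DF·sin D ≈ 6.8488.

6.849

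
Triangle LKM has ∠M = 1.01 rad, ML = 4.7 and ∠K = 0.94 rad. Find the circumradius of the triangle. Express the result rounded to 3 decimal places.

R ≈ 2.910

The third angle is ∠L = π − ∠K − ∠M = 1.192 rad.
Law of sines: KM = ML·sin L/sin K ≈ 5.4066.
Law of sines: LK = ML·sin M/sin K ≈ 4.9286.
Circumradius = ML/(2 sin K) ≈ 2.91.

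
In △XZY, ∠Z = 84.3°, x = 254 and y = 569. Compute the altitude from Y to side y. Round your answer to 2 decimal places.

By the law of cosines, z² = y² + x² − 2·y·x·cos Z = 3.5957e+05, so z ≈ 599.64.
Area = ½·y·x·sin Z ≈ 71906.
The altitude from Y has length 2·area/y ≈ 252.74.

252.74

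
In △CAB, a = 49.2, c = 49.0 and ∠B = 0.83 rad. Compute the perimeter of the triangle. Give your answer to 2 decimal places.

By the law of cosines, b² = c² + a² − 2·c·a·cos B = 1567.7, so b ≈ 39.594.
Semiperimeter s = (49+49.2+39.594)/2 = 68.897.
Perimeter = 49 + 49.2 + 39.594 = 137.79.

137.79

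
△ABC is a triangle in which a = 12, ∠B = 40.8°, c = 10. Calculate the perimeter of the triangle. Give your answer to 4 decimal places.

By the law of cosines, b² = c² + a² − 2·c·a·cos B = 62.321, so b ≈ 7.8944.
Semiperimeter s = (12+7.8944+10)/2 = 14.947.
Perimeter = 12 + 7.8944 + 10 = 29.894.

perimeter ≈ 29.8944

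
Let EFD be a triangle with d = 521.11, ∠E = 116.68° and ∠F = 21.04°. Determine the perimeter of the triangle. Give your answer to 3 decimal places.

The third angle is ∠D = 180° − ∠E − ∠F = 42.28°.
Law of sines: e = d·sin E/sin D ≈ 692.12.
Law of sines: f = d·sin F/sin D ≈ 278.09.
Semiperimeter s = (692.12+278.09+521.11)/2 = 745.66.
Perimeter = 692.12 + 278.09 + 521.11 = 1491.3.

perimeter ≈ 1491.323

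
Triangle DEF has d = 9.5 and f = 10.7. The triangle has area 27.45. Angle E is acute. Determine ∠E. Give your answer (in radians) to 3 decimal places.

∠E ≈ 0.571 rad

From area = ½·f·d·sin E, we get sin E = 2·area/(f·d) ≈ 0.54009.
Taking the acute solution, ∠E ≈ 0.571 rad.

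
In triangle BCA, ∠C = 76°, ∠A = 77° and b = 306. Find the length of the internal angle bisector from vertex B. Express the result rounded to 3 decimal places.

The third angle is ∠B = 180° − ∠C − ∠A = 27.00°.
Law of sines: c = b·sin C/sin B ≈ 654.
Law of sines: a = b·sin A/sin B ≈ 656.75.
The bisector from B has length 2·c·a·cos(∠B/2)/(c+a) ≈ 637.26.

637.264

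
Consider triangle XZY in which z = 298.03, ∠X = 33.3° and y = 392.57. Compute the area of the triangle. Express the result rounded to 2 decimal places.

Area = ½·z·y·sin X ≈ 32117.

area ≈ 32117.19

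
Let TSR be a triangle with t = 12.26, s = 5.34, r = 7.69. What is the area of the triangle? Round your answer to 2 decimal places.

13.27

Semiperimeter p = (12.26 + 5.34 + 7.69)/2 = 12.645.
Heron's formula: area = √(12.645·0.385·7.305·4.955) ≈ 13.275.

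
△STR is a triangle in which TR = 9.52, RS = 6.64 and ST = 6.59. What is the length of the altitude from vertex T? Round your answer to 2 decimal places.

6.59

Semiperimeter s = (9.52 + 6.64 + 6.59)/2 = 11.375.
Heron's formula: area = √(11.375·1.855·4.735·4.785) ≈ 21.865.
The altitude from T has length 2·area/RS ≈ 6.5858.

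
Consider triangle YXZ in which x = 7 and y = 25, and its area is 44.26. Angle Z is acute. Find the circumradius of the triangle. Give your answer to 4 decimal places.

R ≈ 19.0671

From area = ½·y·x·sin Z, we get sin Z = 2·area/(y·x) ≈ 0.50583.
Taking the acute solution, ∠Z ≈ 30.39°.
Law of cosines then gives z ≈ 19.289.
Circumradius = z/(2 sin Z) ≈ 19.067.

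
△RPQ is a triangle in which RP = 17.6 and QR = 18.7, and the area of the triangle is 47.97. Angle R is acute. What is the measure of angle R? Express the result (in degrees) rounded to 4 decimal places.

16.9481

From area = ½·QR·RP·sin R, we get sin R = 2·area/(QR·RP) ≈ 0.29150.
Taking the acute solution, ∠R ≈ 16.95°.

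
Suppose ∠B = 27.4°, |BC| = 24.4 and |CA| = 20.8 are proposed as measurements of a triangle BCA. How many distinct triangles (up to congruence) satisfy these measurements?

|BC|·sin B = 24.4·sin(27.4°) ≈ 11.23.
Since |BC| sin B < |CA| < |BC| (11.23 < 20.8 < 24.4), two triangles exist.

2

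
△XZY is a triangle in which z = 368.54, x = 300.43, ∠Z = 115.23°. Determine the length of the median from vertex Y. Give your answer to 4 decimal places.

Law of sines: sin X = x·sin Z/z ≈ 0.73742.
Since z ≥ x, only the acute value applies: ∠X ≈ 47.51°.
Then ∠Y = 180° − ∠Z − ∠X ≈ 17.26°.
Law of sines gives y = z·sin Y/sin Z ≈ 120.86.
Median from Y: ½√(2·x² + 2·z² − y²) ≈ 330.74.

m_Y ≈ 330.7385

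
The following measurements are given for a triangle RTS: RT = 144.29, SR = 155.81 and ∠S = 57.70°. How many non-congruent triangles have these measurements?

SR·sin S = 155.81·sin(57.70°) ≈ 131.7.
Since SR sin S < RT < SR (131.7 < 144.29 < 155.81), two triangles exist.

2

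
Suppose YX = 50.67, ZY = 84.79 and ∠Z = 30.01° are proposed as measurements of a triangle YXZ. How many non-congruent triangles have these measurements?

2

ZY·sin Z = 84.79·sin(30.01°) ≈ 42.41.
Since ZY sin Z < YX < ZY (42.41 < 50.67 < 84.79), two triangles exist.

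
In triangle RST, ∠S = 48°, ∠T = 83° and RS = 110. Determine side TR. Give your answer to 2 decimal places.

82.36

The third angle is ∠R = 180° − ∠S − ∠T = 49.00°.
Law of sines: TR = RS·sin S/sin T ≈ 82.36.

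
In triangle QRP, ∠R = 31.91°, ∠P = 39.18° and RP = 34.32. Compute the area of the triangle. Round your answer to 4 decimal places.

207.8871

The third angle is ∠Q = 180° − ∠R − ∠P = 108.91°.
Law of sines: PQ = RP·sin R/sin Q ≈ 19.176.
Law of sines: QR = RP·sin P/sin Q ≈ 22.919.
Area = ½·RP·PQ·sin P ≈ 207.89.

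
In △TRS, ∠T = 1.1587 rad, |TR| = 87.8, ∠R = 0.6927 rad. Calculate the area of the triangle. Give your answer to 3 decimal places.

The third angle is ∠S = π − ∠T − ∠R = 1.2902 rad.
Law of sines: |RS| = |TR|·sin T/sin S ≈ 83.724.
Law of sines: |ST| = |TR|·sin R/sin S ≈ 58.353.
Area = ½·|TR|·|RS|·sin R ≈ 2347.2.

area ≈ 2347.234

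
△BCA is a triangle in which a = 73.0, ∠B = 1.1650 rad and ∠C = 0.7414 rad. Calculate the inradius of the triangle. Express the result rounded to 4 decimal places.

The third angle is ∠A = π − ∠B − ∠C = 1.2352 rad.
Law of sines: b = a·sin B/sin A ≈ 71.034.
Law of sines: c = a·sin C/sin A ≈ 52.211.
Area = ½·a·b·sin C ≈ 1750.9.
Semiperimeter s = (71.034+52.211+73)/2 = 98.123.
Inradius = area/s = 1750.9/98.123 ≈ 17.844.

17.8444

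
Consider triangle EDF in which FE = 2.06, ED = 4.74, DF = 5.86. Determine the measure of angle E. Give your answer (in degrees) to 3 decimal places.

112.993

By the law of cosines, cos E = (FE² + ED² − DF²) / (2·FE·ED) ≈ -0.39062, so ∠E ≈ 112.99°.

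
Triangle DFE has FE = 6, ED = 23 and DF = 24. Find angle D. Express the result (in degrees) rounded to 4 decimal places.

∠D ≈ 14.4658°

By the law of cosines, cos D = (ED² + DF² − FE²) / (2·ED·DF) ≈ 0.96830, so ∠D ≈ 14.47°.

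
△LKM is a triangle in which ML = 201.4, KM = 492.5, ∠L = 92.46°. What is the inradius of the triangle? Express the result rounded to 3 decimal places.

r ≈ 78.175

Law of sines: sin K = ML·sin L/KM ≈ 0.40856.
Since KM ≥ ML, only the acute value applies: ∠K ≈ 24.11°.
Then ∠M = 180° − ∠L − ∠K ≈ 63.43°.
Law of sines gives LK = KM·sin M/sin L ≈ 440.88.
Area = ½·KM·ML·sin M ≈ 44355.
Semiperimeter s = (492.5+201.4+440.88)/2 = 567.39.
Inradius = area/s = 44355/567.39 ≈ 78.175.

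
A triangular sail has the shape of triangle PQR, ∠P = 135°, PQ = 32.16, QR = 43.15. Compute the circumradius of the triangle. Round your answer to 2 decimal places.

30.51

Law of sines: sin R = PQ·sin P/QR ≈ 0.52701.
Since QR ≥ PQ, only the acute value applies: ∠R ≈ 31.80°.
Then ∠Q = 180° − ∠P − ∠R ≈ 13.20°.
Law of sines gives RP = QR·sin Q/sin P ≈ 13.931.
Circumradius = QR/(2 sin P) ≈ 30.512.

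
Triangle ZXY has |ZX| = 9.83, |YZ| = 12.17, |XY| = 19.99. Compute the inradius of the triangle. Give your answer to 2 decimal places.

r ≈ 2.17

Semiperimeter s = (19.99 + 12.17 + 9.83)/2 = 20.995.
Heron's formula: area = √(20.995·1.005·8.825·11.165) ≈ 45.596.
Inradius = area/s = 45.596/20.995 ≈ 2.1718.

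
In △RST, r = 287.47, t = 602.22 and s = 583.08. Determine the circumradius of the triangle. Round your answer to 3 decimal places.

By the law of cosines, cos R = (s² + t² − r²) / (2·s·t) ≈ 0.88285, so ∠R ≈ 28.01°.
Circumradius = r/(2 sin R) ≈ 306.04.

306.044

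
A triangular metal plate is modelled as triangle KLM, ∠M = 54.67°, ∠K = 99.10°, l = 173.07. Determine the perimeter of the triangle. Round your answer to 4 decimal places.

The third angle is ∠L = 180° − ∠M − ∠K = 26.23°.
Law of sines: k = l·sin K/sin L ≈ 386.65.
Law of sines: m = l·sin M/sin L ≈ 319.47.
Semiperimeter s = (386.65+173.07+319.47)/2 = 439.6.
Perimeter = 386.65 + 173.07 + 319.47 = 879.19.

879.1910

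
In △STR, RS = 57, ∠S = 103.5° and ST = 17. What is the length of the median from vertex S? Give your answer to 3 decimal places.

By the law of cosines, TR² = RS² + ST² − 2·RS·ST·cos S = 3990.4, so TR ≈ 63.17.
Median from S: ½√(2·RS² + 2·ST² − TR²) ≈ 27.774.

m_S ≈ 27.774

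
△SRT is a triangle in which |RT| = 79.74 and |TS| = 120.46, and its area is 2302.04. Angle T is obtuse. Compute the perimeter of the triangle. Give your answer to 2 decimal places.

From area = ½·|RT|·|TS|·sin T, we get sin T = 2·area/(|RT|·|TS|) ≈ 0.47932.
Taking the obtuse solution, ∠T ≈ 151.36°.
Law of cosines then gives |SR| ≈ 194.24.
Perimeter = 79.74 + 120.46 + 194.24 = 394.44.

perimeter ≈ 394.44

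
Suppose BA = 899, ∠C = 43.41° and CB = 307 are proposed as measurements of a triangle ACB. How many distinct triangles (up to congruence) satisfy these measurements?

1

CB·sin C = 307·sin(43.41°) ≈ 211.
Since BA ≥ CB, exactly one triangle exists.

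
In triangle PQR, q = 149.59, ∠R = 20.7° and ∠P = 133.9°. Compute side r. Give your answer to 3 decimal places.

123.273

The third angle is ∠Q = 180° − ∠R − ∠P = 25.40°.
Law of sines: r = q·sin R/sin Q ≈ 123.27.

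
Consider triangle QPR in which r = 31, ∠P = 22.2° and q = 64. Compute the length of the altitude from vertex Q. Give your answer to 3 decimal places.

11.713

By the law of cosines, p² = r² + q² − 2·r·q·cos P = 1383.1, so p ≈ 37.191.
Area = ½·r·q·sin P ≈ 374.82.
The altitude from Q has length 2·area/q ≈ 11.713.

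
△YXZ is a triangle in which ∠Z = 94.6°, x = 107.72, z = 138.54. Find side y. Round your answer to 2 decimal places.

78.91

Law of sines: sin X = x·sin Z/z ≈ 0.77503.
Since z ≥ x, only the acute value applies: ∠X ≈ 50.81°.
Then ∠Y = 180° − ∠Z − ∠X ≈ 34.59°.
Law of sines gives y = z·sin Y/sin Z ≈ 78.907.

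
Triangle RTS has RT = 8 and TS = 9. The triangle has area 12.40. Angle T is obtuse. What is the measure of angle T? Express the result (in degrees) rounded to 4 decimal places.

From area = ½·RT·TS·sin T, we get sin T = 2·area/(RT·TS) ≈ 0.34444.
Taking the obtuse solution, ∠T ≈ 159.85°.

∠T ≈ 159.8521°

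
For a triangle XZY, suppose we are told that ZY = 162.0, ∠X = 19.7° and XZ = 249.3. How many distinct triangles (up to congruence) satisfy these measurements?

2

XZ·sin X = 249.3·sin(19.7°) ≈ 84.04.
Since XZ sin X < ZY < XZ (84.04 < 162.0 < 249.3), two triangles exist.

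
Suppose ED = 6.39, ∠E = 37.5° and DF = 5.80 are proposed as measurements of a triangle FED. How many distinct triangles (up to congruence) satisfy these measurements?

2

ED·sin E = 6.39·sin(37.5°) ≈ 3.89.
Since ED sin E < DF < ED (3.89 < 5.80 < 6.39), two triangles exist.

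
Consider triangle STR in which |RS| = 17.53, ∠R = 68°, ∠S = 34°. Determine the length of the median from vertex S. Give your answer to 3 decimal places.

The third angle is ∠T = 180° − ∠R − ∠S = 78.00°.
Law of sines: |TR| = |RS|·sin S/sin T ≈ 10.022.
Law of sines: |ST| = |RS|·sin R/sin T ≈ 16.617.
Median from S: ½√(2·|RS|² + 2·|ST|² − |TR|²) ≈ 16.328.

16.328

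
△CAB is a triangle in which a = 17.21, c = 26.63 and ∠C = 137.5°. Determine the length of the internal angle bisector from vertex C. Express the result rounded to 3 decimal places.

t_C ≈ 4.936

Law of sines: sin A = a·sin C/c ≈ 0.43661.
Since c ≥ a, only the acute value applies: ∠A ≈ 25.89°.
Then ∠B = 180° − ∠C − ∠A ≈ 16.61°.
Law of sines gives b = c·sin B/sin C ≈ 11.269.
The bisector from C has length 2·a·b·cos(∠C/2)/(a+b) ≈ 4.9364.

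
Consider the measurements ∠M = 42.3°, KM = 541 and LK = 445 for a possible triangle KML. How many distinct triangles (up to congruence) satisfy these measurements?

KM·sin M = 541·sin(42.3°) ≈ 364.1.
Since KM sin M < LK < KM (364.1 < 445 < 541), two triangles exist.

2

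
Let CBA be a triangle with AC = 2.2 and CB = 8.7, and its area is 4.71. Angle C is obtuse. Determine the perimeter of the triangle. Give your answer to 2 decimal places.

21.57

From area = ½·AC·CB·sin C, we get sin C = 2·area/(AC·CB) ≈ 0.49216.
Taking the obtuse solution, ∠C ≈ 150.52°.
Law of cosines then gives BA ≈ 10.67.
Perimeter = 10.67 + 2.2 + 8.7 = 21.57.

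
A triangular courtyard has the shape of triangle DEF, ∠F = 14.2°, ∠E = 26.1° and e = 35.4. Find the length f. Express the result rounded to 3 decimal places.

19.739

The third angle is ∠D = 180° − ∠E − ∠F = 139.70°.
Law of sines: f = e·sin F/sin E ≈ 19.739.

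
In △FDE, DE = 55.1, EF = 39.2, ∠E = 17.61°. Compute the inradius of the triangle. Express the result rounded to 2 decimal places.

By the law of cosines, FD² = DE² + EF² − 2·DE·EF·cos E = 455.25, so FD ≈ 21.337.
Area = ½·DE·EF·sin E ≈ 326.73.
Semiperimeter s = (55.1+39.2+21.337)/2 = 57.818.
Inradius = area/s = 326.73/57.818 ≈ 5.6509.

5.65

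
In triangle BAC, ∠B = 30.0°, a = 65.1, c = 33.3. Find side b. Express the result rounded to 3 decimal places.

By the law of cosines, b² = a² + c² − 2·a·c·cos B = 1592.1, so b ≈ 39.901.

39.901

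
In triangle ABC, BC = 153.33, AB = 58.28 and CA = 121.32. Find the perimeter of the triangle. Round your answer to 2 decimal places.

perimeter ≈ 332.93

Perimeter = 153.33 + 121.32 + 58.28 = 332.93.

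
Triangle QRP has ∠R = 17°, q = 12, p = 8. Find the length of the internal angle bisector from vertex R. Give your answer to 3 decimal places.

9.495

By the law of cosines, r² = p² + q² − 2·p·q·cos R = 24.389, so r ≈ 4.9386.
The bisector from R has length 2·p·q·cos(∠R/2)/(p+q) ≈ 9.4946.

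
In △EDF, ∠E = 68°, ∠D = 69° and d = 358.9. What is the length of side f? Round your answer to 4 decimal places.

The third angle is ∠F = 180° − ∠E − ∠D = 43.00°.
Law of sines: f = d·sin F/sin D ≈ 262.18.

262.1833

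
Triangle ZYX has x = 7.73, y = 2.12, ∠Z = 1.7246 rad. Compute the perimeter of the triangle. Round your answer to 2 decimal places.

perimeter ≈ 18.17

By the law of cosines, z² = y² + x² − 2·y·x·cos Z = 69.268, so z ≈ 8.3228.
Semiperimeter s = (8.3228+2.12+7.73)/2 = 9.0864.
Perimeter = 8.3228 + 2.12 + 7.73 = 18.173.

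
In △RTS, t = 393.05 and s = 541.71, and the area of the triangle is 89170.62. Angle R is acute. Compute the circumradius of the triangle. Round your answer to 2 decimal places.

276.99

From area = ½·t·s·sin R, we get sin R = 2·area/(t·s) ≈ 0.83760.
Taking the acute solution, ∠R ≈ 56.89°.
Law of cosines then gives r ≈ 464.02.
Circumradius = r/(2 sin R) ≈ 276.99.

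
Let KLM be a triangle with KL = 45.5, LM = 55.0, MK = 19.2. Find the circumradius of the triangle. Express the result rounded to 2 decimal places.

By the law of cosines, cos K = (MK² + KL² − LM²) / (2·MK·KL) ≈ -0.33546, so ∠K ≈ 109.60°.
Circumradius = LM/(2 sin K) ≈ 29.191.

29.19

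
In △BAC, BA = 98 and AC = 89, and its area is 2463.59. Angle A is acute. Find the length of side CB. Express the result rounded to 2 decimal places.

From area = ½·BA·AC·sin A, we get sin A = 2·area/(BA·AC) ≈ 0.56491.
Taking the acute solution, ∠A ≈ 0.600 rad.
Law of cosines then gives CB ≈ 55.956.

55.96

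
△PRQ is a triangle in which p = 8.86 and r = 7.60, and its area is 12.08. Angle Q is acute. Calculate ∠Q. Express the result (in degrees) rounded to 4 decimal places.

21.0264

From area = ½·p·r·sin Q, we get sin Q = 2·area/(p·r) ≈ 0.35880.
Taking the acute solution, ∠Q ≈ 21.03°.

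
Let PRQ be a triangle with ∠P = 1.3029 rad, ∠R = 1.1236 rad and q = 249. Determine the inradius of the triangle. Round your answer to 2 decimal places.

85.86

The third angle is ∠Q = π − ∠P − ∠R = 0.7151 rad.
Law of sines: p = q·sin P/sin Q ≈ 366.21.
Law of sines: r = q·sin R/sin Q ≈ 342.41.
Area = ½·q·p·sin R ≈ 41109.
Semiperimeter s = (366.21+342.41+249)/2 = 478.81.
Inradius = area/s = 41109/478.81 ≈ 85.858.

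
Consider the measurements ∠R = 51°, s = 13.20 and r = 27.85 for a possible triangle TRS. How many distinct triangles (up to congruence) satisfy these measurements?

s·sin R = 13.20·sin(51°) ≈ 10.26.
Since r ≥ s, exactly one triangle exists.

1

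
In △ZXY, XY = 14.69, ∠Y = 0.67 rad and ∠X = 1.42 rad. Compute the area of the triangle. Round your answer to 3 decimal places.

The third angle is ∠Z = π − ∠X − ∠Y = 1.052 rad.
Law of sines: YZ = XY·sin X/sin Z ≈ 16.728.
Law of sines: ZX = XY·sin Y/sin Z ≈ 10.507.
Area = ½·XY·YZ·sin Y ≈ 76.298.

area ≈ 76.298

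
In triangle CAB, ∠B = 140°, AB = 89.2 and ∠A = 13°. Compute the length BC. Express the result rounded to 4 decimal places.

The third angle is ∠C = 180° − ∠A − ∠B = 27.00°.
Law of sines: BC = AB·sin A/sin C ≈ 44.198.

44.1984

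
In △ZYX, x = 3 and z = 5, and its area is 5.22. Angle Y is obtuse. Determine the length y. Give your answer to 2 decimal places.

From area = ½·x·z·sin Y, we get sin Y = 2·area/(x·z) ≈ 0.69600.
Taking the obtuse solution, ∠Y ≈ 135.89°.
Law of cosines then gives y ≈ 7.4526.

7.45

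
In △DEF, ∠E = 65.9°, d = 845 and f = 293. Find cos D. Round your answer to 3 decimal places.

-0.067

By the law of cosines, e² = f² + d² − 2·f·d·cos E = 5.9768e+05, so e ≈ 773.1.
Law of cosines again: cos D = (e² + f² − d²)/(2·e·f) ≈ -0.06731, so ∠D ≈ 93.86°.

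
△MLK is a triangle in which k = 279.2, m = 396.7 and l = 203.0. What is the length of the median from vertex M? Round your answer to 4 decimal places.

142.2607

Median from M: ½√(2·l² + 2·k² − m²) ≈ 142.26.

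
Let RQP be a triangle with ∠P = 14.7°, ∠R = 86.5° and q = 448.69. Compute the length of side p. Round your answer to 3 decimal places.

116.069

The third angle is ∠Q = 180° − ∠P − ∠R = 78.80°.
Law of sines: p = q·sin P/sin Q ≈ 116.07.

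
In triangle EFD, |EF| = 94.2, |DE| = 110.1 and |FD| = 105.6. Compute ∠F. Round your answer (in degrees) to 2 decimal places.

By the law of cosines, cos F = (|EF|² + |FD|² − |DE|²) / (2·|EF|·|FD|) ≈ 0.39723, so ∠F ≈ 66.59°.

66.59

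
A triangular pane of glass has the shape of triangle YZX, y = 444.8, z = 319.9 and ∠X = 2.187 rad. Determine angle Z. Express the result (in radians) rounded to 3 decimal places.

∠Z ≈ 0.393 rad

By the law of cosines, x² = y² + z² − 2·y·z·cos X = 4.6466e+05, so x ≈ 681.66.
Law of cosines again: cos Z = (x² + y² − z²)/(2·x·y) ≈ 0.92375, so ∠Z ≈ 0.393 rad.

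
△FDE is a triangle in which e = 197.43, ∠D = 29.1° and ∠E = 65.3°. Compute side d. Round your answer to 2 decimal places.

105.69

The third angle is ∠F = 180° − ∠D − ∠E = 85.60°.
Law of sines: d = e·sin D/sin E ≈ 105.69.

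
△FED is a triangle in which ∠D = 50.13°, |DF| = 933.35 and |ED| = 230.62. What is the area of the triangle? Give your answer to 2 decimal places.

Area = ½·|ED|·|DF|·sin D ≈ 82602.

82601.97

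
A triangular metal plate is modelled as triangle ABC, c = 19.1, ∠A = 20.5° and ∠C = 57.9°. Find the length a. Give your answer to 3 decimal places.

7.896

The third angle is ∠B = 180° − ∠C − ∠A = 101.60°.
Law of sines: a = c·sin A/sin C ≈ 7.8961.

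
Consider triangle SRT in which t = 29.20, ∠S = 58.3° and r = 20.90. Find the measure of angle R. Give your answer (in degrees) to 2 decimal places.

∠R ≈ 44.31°

By the law of cosines, s² = r² + t² − 2·r·t·cos S = 648.08, so s ≈ 25.457.
Law of cosines again: cos R = (t² + s² − r²)/(2·t·s) ≈ 0.71561, so ∠R ≈ 44.31°.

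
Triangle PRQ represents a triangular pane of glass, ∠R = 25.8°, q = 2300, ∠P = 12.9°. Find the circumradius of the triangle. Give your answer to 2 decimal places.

1839.29

The third angle is ∠Q = 180° − ∠P − ∠R = 141.30°.
Law of sines: p = q·sin P/sin Q ≈ 821.24.
Law of sines: r = q·sin R/sin Q ≈ 1601.
Circumradius = q/(2 sin Q) ≈ 1839.3.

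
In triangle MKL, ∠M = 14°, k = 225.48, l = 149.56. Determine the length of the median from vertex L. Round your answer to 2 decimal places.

By the law of cosines, m² = k² + l² − 2·k·l·cos M = 7767.3, so m ≈ 88.132.
Median from L: ½√(2·m² + 2·k² − l²) ≈ 153.99.

m_L ≈ 153.99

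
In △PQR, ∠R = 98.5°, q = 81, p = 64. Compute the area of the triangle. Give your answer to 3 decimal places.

area ≈ 2563.529

Area = ½·p·q·sin R ≈ 2563.5.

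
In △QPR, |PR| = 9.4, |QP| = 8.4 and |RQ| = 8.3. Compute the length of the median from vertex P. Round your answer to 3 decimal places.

m_P ≈ 7.889

Median from P: ½√(2·|QP|² + 2·|PR|² − |RQ|²) ≈ 7.8891.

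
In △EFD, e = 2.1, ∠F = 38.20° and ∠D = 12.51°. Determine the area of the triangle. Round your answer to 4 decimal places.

The third angle is ∠E = 180° − ∠F − ∠D = 129.29°.
Law of sines: f = e·sin F/sin E ≈ 1.678.
Law of sines: d = e·sin D/sin E ≈ 0.58774.
Area = ½·e·f·sin D ≈ 0.38164.

0.3816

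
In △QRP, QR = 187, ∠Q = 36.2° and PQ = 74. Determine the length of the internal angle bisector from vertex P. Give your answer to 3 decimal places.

By the law of cosines, RP² = PQ² + QR² − 2·PQ·QR·cos Q = 18112, so RP ≈ 134.58.
Law of cosines again: cos P = (RP² + PQ² − QR²)/(2·RP·PQ) ≈ -0.57142, so ∠P ≈ 124.85°.
The bisector from P has length 2·RP·PQ·cos(∠P/2)/(RP+PQ) ≈ 44.205.

44.205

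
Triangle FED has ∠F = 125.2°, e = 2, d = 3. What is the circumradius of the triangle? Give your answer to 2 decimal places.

By the law of cosines, f² = e² + d² − 2·e·d·cos F = 19.917, so f ≈ 4.4629.
Area = ½·e·d·sin F ≈ 2.4514.
Circumradius = f/(2 sin F) ≈ 2.7308.

R ≈ 2.73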